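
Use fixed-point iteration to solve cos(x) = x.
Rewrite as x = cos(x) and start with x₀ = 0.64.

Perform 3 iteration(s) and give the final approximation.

Equation: cos(x) = x
Fixed-point form: x = cos(x)
x₀ = 0.64

x_1 = g(0.640000) = 0.802096
x_2 = g(0.802096) = 0.695202
x_3 = g(0.695202) = 0.767924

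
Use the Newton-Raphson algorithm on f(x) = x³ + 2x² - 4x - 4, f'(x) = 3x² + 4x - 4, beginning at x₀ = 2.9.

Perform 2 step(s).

f(x) = x³ + 2x² - 4x - 4
f'(x) = 3x² + 4x - 4
x₀ = 2.9

Newton-Raphson formula: x_{n+1} = x_n - f(x_n)/f'(x_n)

Iteration 1:
  f(2.900000) = 25.609000
  f'(2.900000) = 32.830000
  x_1 = 2.900000 - 25.609000/32.830000 = 2.119951
Iteration 2:
  f(2.119951) = 6.036053
  f'(2.119951) = 17.962385
  x_2 = 2.119951 - 6.036053/17.962385 = 1.783913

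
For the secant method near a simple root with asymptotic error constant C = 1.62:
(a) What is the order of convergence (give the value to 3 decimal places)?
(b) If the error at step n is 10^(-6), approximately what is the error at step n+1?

(a) Secant method has superlinear convergence with order φ = (1+√5)/2 ≈ 1.618.
    This means |e_{n+1}| ≈ C|e_n|^1.618.

(b) With |e_n| = 10^(-6) and C = 1.62:
    |e_{n+1}| ≈ 1.62 × (10^(-6))^1.618 = 1.62 × 10^(-9.71)

(a) ≈ 1.618 (golden ratio); (b) |e_{n+1}| ≈ 3.172e-10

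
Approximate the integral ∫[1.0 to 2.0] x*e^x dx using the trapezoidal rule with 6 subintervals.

f(x) = x*e^x
a = 1.0, b = 2.0, n = 6
h = (b - a)/n = 0.166667

Trapezoidal rule: (h/2)[f(x₀) + 2f(x₁) + 2f(x₂) + ... + f(xₙ)]

x_0 = 1.0000, f(x_0) = 2.718282, coefficient = 1
x_1 = 1.1667, f(x_1) = 3.746482, coefficient = 2
x_2 = 1.3333, f(x_2) = 5.058224, coefficient = 2
x_3 = 1.5000, f(x_3) = 6.722534, coefficient = 2
x_4 = 1.6667, f(x_4) = 8.824150, coefficient = 2
x_5 = 1.8333, f(x_5) = 11.466952, coefficient = 2
x_6 = 2.0000, f(x_6) = 14.778112, coefficient = 1

I ≈ (0.166667/2) × 89.133077 = 7.427756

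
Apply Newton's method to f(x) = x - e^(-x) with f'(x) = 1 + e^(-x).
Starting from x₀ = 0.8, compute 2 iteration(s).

f(x) = x - e^(-x)
f'(x) = 1 + e^(-x)
x₀ = 0.8

Newton-Raphson formula: x_{n+1} = x_n - f(x_n)/f'(x_n)

Iteration 1:
  f(0.800000) = 0.350671
  f'(0.800000) = 1.449329
  x_1 = 0.800000 - 0.350671/1.449329 = 0.558046
Iteration 2:
  f(0.558046) = -0.014280
  f'(0.558046) = 1.572326
  x_2 = 0.558046 - (-0.014280)/1.572326 = 0.567128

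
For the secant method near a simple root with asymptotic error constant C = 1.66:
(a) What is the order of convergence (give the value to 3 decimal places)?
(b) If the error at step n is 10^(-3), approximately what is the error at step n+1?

(a) Secant method has superlinear convergence with order φ = (1+√5)/2 ≈ 1.618.
    This means |e_{n+1}| ≈ C|e_n|^1.618.

(b) With |e_n| = 10^(-3) and C = 1.66:
    |e_{n+1}| ≈ 1.66 × (10^(-3))^1.618 = 1.66 × 10^(-4.85)

(a) ≈ 1.618 (golden ratio); (b) |e_{n+1}| ≈ 2.323e-05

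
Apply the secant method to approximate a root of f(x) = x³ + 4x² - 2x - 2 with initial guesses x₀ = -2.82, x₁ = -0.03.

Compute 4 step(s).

f(x) = x³ + 4x² - 2x - 2
x₀ = -2.82, x₁ = -0.03

Secant formula: x_{n+1} = x_n - f(x_n)(x_n - x_{n-1})/(f(x_n) - f(x_{n-1}))

Iteration 1:
  f(-2.820000) = 13.023832
  f(-0.030000) = -1.936427
  x_2 = -0.030000 - (-1.936427)×(-0.030000 - (-2.820000))/(-1.936427 - 13.023832)
       = -0.391132
Iteration 2:
  f(-0.030000) = -1.936427
  f(-0.391132) = -0.665635
  x_3 = -0.391132 - (-0.665635)×(-0.391132 - (-0.030000))/(-0.665635 - (-1.936427))
       = -0.580292
Iteration 3:
  f(-0.391132) = -0.665635
  f(-0.580292) = 0.312130
  x_4 = -0.580292 - 0.312130×(-0.580292 - (-0.391132))/(0.312130 - (-0.665635))
       = -0.519907
Iteration 4:
  f(-0.580292) = 0.312130
  f(-0.519907) = -0.019508
  x_5 = -0.519907 - (-0.019508)×(-0.519907 - (-0.580292))/(-0.019508 - 0.312130)
       = -0.523459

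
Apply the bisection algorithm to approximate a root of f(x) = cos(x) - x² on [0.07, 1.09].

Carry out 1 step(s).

f(x) = cos(x) - x²
Initial interval: [0.07, 1.09]

Iteration 1:
  c_1 = (0.070000 + 1.090000)/2 = 0.580000
  f(c_1) = f(0.580000) = 0.500063
  f(a) × f(c) ≥ 0, new interval: [0.580000, 1.090000]

After 1 iteration(s), the approximation is c_1 = 0.580000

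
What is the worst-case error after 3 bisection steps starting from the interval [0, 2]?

Bisection error bound: |error| ≤ (b-a)/2^n
|error| ≤ (2 - 0)/2^3 = 2/2^3
|error| ≤ 0.2500000000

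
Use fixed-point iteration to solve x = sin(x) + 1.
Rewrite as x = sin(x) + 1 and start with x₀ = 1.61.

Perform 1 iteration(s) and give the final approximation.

Equation: x = sin(x) + 1
Fixed-point form: x = sin(x) + 1
x₀ = 1.61

x_1 = g(1.610000) = 1.999232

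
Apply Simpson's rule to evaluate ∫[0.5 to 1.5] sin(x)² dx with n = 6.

f(x) = sin(x)²
a = 0.5, b = 1.5, n = 6
h = (b - a)/n = 0.166667

Simpson's rule: (h/3)[f(x₀) + 4f(x₁) + 2f(x₂) + ... + f(xₙ)]

x_0 = 0.5000, f(x_0) = 0.229849, coefficient = 1
x_1 = 0.6667, f(x_1) = 0.382381, coefficient = 4
x_2 = 0.8333, f(x_2) = 0.547862, coefficient = 2
x_3 = 1.0000, f(x_3) = 0.708073, coefficient = 4
x_4 = 1.1667, f(x_4) = 0.845379, coefficient = 2
x_5 = 1.3333, f(x_5) = 0.944663, coefficient = 4
x_6 = 1.5000, f(x_6) = 0.994996, coefficient = 1

I ≈ (0.166667/3) × 12.151798 = 0.675100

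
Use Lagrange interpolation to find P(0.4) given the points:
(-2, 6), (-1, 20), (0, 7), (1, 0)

Lagrange interpolation formula:
P(x) = Σ yᵢ × Lᵢ(x)
where Lᵢ(x) = Π_{j≠i} (x - xⱼ)/(xᵢ - xⱼ)

L_0(0.4) = (0.4 - (-1))/(-2 - (-1)) × (0.4 - 0)/(-2 - 0) × (0.4 - 1)/(-2 - 1) = 0.056000
L_1(0.4) = (0.4 - (-2))/(-1 - (-2)) × (0.4 - 0)/(-1 - 0) × (0.4 - 1)/(-1 - 1) = -0.288000
L_2(0.4) = (0.4 - (-2))/(0 - (-2)) × (0.4 - (-1))/(0 - (-1)) × (0.4 - 1)/(0 - 1) = 1.008000
L_3(0.4) = (0.4 - (-2))/(1 - (-2)) × (0.4 - (-1))/(1 - (-1)) × (0.4 - 0)/(1 - 0) = 0.224000

P(0.4) = 6×L_0(0.4) + 20×L_1(0.4) + 7×L_2(0.4) + 0×L_3(0.4)
P(0.4) = 1.632000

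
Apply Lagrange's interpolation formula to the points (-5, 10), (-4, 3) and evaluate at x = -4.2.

Lagrange interpolation formula:
P(x) = Σ yᵢ × Lᵢ(x)
where Lᵢ(x) = Π_{j≠i} (x - xⱼ)/(xᵢ - xⱼ)

L_0(-4.2) = (-4.2 - (-4))/(-5 - (-4)) = 0.200000
L_1(-4.2) = (-4.2 - (-5))/(-4 - (-5)) = 0.800000

P(-4.2) = 10×L_0(-4.2) + 3×L_1(-4.2)
P(-4.2) = 4.400000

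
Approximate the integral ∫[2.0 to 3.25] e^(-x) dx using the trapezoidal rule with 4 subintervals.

f(x) = e^(-x)
a = 2.0, b = 3.25, n = 4
h = (b - a)/n = 0.312500

Trapezoidal rule: (h/2)[f(x₀) + 2f(x₁) + 2f(x₂) + ... + f(xₙ)]

x_0 = 2.0000, f(x_0) = 0.135335, coefficient = 1
x_1 = 2.3125, f(x_1) = 0.099013, coefficient = 2
x_2 = 2.6250, f(x_2) = 0.072440, coefficient = 2
x_3 = 2.9375, f(x_3) = 0.052998, coefficient = 2
x_4 = 3.2500, f(x_4) = 0.038774, coefficient = 1

I ≈ (0.312500/2) × 0.623012 = 0.097346
Exact value: 0.096561
Error: 0.000785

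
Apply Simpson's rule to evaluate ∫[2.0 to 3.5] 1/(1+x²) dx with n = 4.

f(x) = 1/(1+x²)
a = 2.0, b = 3.5, n = 4
h = (b - a)/n = 0.375000

Simpson's rule: (h/3)[f(x₀) + 4f(x₁) + 2f(x₂) + ... + f(xₙ)]

x_0 = 2.0000, f(x_0) = 0.200000, coefficient = 1
x_1 = 2.3750, f(x_1) = 0.150588, coefficient = 4
x_2 = 2.7500, f(x_2) = 0.116788, coefficient = 2
x_3 = 3.1250, f(x_3) = 0.092888, coefficient = 4
x_4 = 3.5000, f(x_4) = 0.075472, coefficient = 1

I ≈ (0.375000/3) × 1.482954 = 0.185369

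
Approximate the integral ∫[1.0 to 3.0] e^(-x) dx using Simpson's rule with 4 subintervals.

f(x) = e^(-x)
a = 1.0, b = 3.0, n = 4
h = (b - a)/n = 0.500000

Simpson's rule: (h/3)[f(x₀) + 4f(x₁) + 2f(x₂) + ... + f(xₙ)]

x_0 = 1.0000, f(x_0) = 0.367879, coefficient = 1
x_1 = 1.5000, f(x_1) = 0.223130, coefficient = 4
x_2 = 2.0000, f(x_2) = 0.135335, coefficient = 2
x_3 = 2.5000, f(x_3) = 0.082085, coefficient = 4
x_4 = 3.0000, f(x_4) = 0.049787, coefficient = 1

I ≈ (0.500000/3) × 1.909198 = 0.318200
Exact value: 0.318092
Error: 0.000107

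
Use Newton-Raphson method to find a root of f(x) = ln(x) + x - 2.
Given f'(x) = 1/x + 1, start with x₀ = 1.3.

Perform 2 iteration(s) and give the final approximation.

f(x) = ln(x) + x - 2
f'(x) = 1/x + 1
x₀ = 1.3

Newton-Raphson formula: x_{n+1} = x_n - f(x_n)/f'(x_n)

Iteration 1:
  f(1.300000) = -0.437636
  f'(1.300000) = 1.769231
  x_1 = 1.300000 - (-0.437636)/1.769231 = 1.547359
Iteration 2:
  f(1.547359) = -0.016091
  f'(1.547359) = 1.646262
  x_2 = 1.547359 - (-0.016091)/1.646262 = 1.557134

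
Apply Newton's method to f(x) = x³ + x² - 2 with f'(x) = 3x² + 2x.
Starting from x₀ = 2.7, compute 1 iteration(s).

f(x) = x³ + x² - 2
f'(x) = 3x² + 2x
x₀ = 2.7

Newton-Raphson formula: x_{n+1} = x_n - f(x_n)/f'(x_n)

Iteration 1:
  f(2.700000) = 24.973000
  f'(2.700000) = 27.270000
  x_1 = 2.700000 - 24.973000/27.270000 = 1.784232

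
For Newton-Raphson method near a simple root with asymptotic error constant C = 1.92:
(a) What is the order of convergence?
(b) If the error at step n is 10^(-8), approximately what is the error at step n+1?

(a) Newton-Raphson has quadratic (order 2) convergence near simple roots.
    This means |e_{n+1}| ≈ C|e_n|².

(b) With |e_n| = 10^(-8) and C = 1.92:
    |e_{n+1}| ≈ 1.92 × (10^(-8))² = 1.92 × 10^(-16)

(a) 2 (quadratic); (b) |e_{n+1}| ≈ 1.920e-16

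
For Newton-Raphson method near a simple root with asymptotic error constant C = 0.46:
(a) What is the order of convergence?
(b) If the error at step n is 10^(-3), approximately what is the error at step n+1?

(a) Newton-Raphson has quadratic (order 2) convergence near simple roots.
    This means |e_{n+1}| ≈ C|e_n|².

(b) With |e_n| = 10^(-3) and C = 0.46:
    |e_{n+1}| ≈ 0.46 × (10^(-3))² = 0.46 × 10^(-6)

(a) 2 (quadratic); (b) |e_{n+1}| ≈ 4.600e-07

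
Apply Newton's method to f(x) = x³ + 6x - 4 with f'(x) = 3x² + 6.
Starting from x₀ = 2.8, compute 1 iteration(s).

f(x) = x³ + 6x - 4
f'(x) = 3x² + 6
x₀ = 2.8

Newton-Raphson formula: x_{n+1} = x_n - f(x_n)/f'(x_n)

Iteration 1:
  f(2.800000) = 34.752000
  f'(2.800000) = 29.520000
  x_1 = 2.800000 - 34.752000/29.520000 = 1.622764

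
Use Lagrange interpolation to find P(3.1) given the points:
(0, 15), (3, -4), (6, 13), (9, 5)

Lagrange interpolation formula:
P(x) = Σ yᵢ × Lᵢ(x)
where Lᵢ(x) = Π_{j≠i} (x - xⱼ)/(xᵢ - xⱼ)

L_0(3.1) = (3.1 - 3)/(0 - 3) × (3.1 - 6)/(0 - 6) × (3.1 - 9)/(0 - 9) = -0.010562
L_1(3.1) = (3.1 - 0)/(3 - 0) × (3.1 - 6)/(3 - 6) × (3.1 - 9)/(3 - 9) = 0.982241
L_2(3.1) = (3.1 - 0)/(6 - 0) × (3.1 - 3)/(6 - 3) × (3.1 - 9)/(6 - 9) = 0.033870
L_3(3.1) = (3.1 - 0)/(9 - 0) × (3.1 - 3)/(9 - 3) × (3.1 - 6)/(9 - 6) = -0.005549

P(3.1) = 15×L_0(3.1) + (-4)×L_1(3.1) + 13×L_2(3.1) + 5×L_3(3.1)
P(3.1) = -3.674821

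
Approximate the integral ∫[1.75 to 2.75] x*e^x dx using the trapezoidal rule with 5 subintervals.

f(x) = x*e^x
a = 1.75, b = 2.75, n = 5
h = (b - a)/n = 0.200000

Trapezoidal rule: (h/2)[f(x₀) + 2f(x₁) + 2f(x₂) + ... + f(xₙ)]

x_0 = 1.7500, f(x_0) = 10.070555, coefficient = 1
x_1 = 1.9500, f(x_1) = 13.705941, coefficient = 2
x_2 = 2.1500, f(x_2) = 18.457446, coefficient = 2
x_3 = 2.3500, f(x_3) = 24.641089, coefficient = 2
x_4 = 2.5500, f(x_4) = 32.658115, coefficient = 2
x_5 = 2.7500, f(x_5) = 43.017238, coefficient = 1

I ≈ (0.200000/2) × 232.012972 = 23.201297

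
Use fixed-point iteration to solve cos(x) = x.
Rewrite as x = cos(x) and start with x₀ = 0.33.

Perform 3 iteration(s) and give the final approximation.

Equation: cos(x) = x
Fixed-point form: x = cos(x)
x₀ = 0.33

x_1 = g(0.330000) = 0.946042
x_2 = g(0.946042) = 0.584898
x_3 = g(0.584898) = 0.833769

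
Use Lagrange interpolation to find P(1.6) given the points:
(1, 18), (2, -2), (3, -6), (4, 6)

Lagrange interpolation formula:
P(x) = Σ yᵢ × Lᵢ(x)
where Lᵢ(x) = Π_{j≠i} (x - xⱼ)/(xᵢ - xⱼ)

L_0(1.6) = (1.6 - 2)/(1 - 2) × (1.6 - 3)/(1 - 3) × (1.6 - 4)/(1 - 4) = 0.224000
L_1(1.6) = (1.6 - 1)/(2 - 1) × (1.6 - 3)/(2 - 3) × (1.6 - 4)/(2 - 4) = 1.008000
L_2(1.6) = (1.6 - 1)/(3 - 1) × (1.6 - 2)/(3 - 2) × (1.6 - 4)/(3 - 4) = -0.288000
L_3(1.6) = (1.6 - 1)/(4 - 1) × (1.6 - 2)/(4 - 2) × (1.6 - 3)/(4 - 3) = 0.056000

P(1.6) = 18×L_0(1.6) + (-2)×L_1(1.6) + (-6)×L_2(1.6) + 6×L_3(1.6)
P(1.6) = 4.080000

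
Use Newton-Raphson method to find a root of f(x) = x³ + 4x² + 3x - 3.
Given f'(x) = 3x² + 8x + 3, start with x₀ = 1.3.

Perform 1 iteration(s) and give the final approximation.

f(x) = x³ + 4x² + 3x - 3
f'(x) = 3x² + 8x + 3
x₀ = 1.3

Newton-Raphson formula: x_{n+1} = x_n - f(x_n)/f'(x_n)

Iteration 1:
  f(1.300000) = 9.857000
  f'(1.300000) = 18.470000
  x_1 = 1.300000 - 9.857000/18.470000 = 0.766324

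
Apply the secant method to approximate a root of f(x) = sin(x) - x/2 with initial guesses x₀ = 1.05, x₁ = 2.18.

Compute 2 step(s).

f(x) = sin(x) - x/2
x₀ = 1.05, x₁ = 2.18

Secant formula: x_{n+1} = x_n - f(x_n)(x_n - x_{n-1})/(f(x_n) - f(x_{n-1}))

Iteration 1:
  f(1.050000) = 0.342423
  f(2.180000) = -0.269896
  x_2 = 2.180000 - (-0.269896)×(2.180000 - 1.050000)/(-0.269896 - 0.342423)
       = 1.681922
Iteration 2:
  f(2.180000) = -0.269896
  f(1.681922) = 0.152871
  x_3 = 1.681922 - 0.152871×(1.681922 - 2.180000)/(0.152871 - (-0.269896))
       = 1.862025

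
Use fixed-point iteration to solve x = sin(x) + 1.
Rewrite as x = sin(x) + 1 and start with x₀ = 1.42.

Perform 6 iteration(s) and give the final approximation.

Equation: x = sin(x) + 1
Fixed-point form: x = sin(x) + 1
x₀ = 1.42

x_1 = g(1.420000) = 1.988652
x_2 = g(1.988652) = 1.913961
x_3 = g(1.913961) = 1.941694
x_4 = g(1.941694) = 1.932002
x_5 = g(1.932002) = 1.935471
x_6 = g(1.935471) = 1.934240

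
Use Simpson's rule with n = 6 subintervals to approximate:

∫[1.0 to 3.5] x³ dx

f(x) = x³
a = 1.0, b = 3.5, n = 6
h = (b - a)/n = 0.416667

Simpson's rule: (h/3)[f(x₀) + 4f(x₁) + 2f(x₂) + ... + f(xₙ)]

x_0 = 1.0000, f(x_0) = 1.000000, coefficient = 1
x_1 = 1.4167, f(x_1) = 2.843171, coefficient = 4
x_2 = 1.8333, f(x_2) = 6.162037, coefficient = 2
x_3 = 2.2500, f(x_3) = 11.390625, coefficient = 4
x_4 = 2.6667, f(x_4) = 18.962963, coefficient = 2
x_5 = 3.0833, f(x_5) = 29.313079, coefficient = 4
x_6 = 3.5000, f(x_6) = 42.875000, coefficient = 1

I ≈ (0.416667/3) × 268.312500 = 37.265625
Exact value: 37.265625
Error: 0.000000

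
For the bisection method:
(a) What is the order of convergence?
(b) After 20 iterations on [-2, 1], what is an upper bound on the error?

(a) Bisection has linear (order 1) convergence; the error is halved each step.

(b) Error bound = (b-a)/2^n = (1 - (-2))/2^{20}
    = 3/2^{20}

(a) 1 (linear); (b) error ≤ 2.86e-06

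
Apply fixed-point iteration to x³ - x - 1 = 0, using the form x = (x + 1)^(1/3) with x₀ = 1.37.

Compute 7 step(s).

Equation: x³ - x - 1 = 0
Fixed-point form: x = (x + 1)^(1/3)
x₀ = 1.37

x_1 = g(1.370000) = 1.333264
x_2 = g(1.333264) = 1.326339
x_3 = g(1.326339) = 1.325026
x_4 = g(1.325026) = 1.324776
x_5 = g(1.324776) = 1.324729
x_6 = g(1.324729) = 1.324720
x_7 = g(1.324720) = 1.324718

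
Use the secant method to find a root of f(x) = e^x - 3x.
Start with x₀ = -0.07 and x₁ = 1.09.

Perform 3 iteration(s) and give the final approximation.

f(x) = e^x - 3x
x₀ = -0.07, x₁ = 1.09

Secant formula: x_{n+1} = x_n - f(x_n)(x_n - x_{n-1})/(f(x_n) - f(x_{n-1}))

Iteration 1:
  f(-0.070000) = 1.142394
  f(1.090000) = -0.295726
  x_2 = 1.090000 - (-0.295726)×(1.090000 - (-0.070000))/(-0.295726 - 1.142394)
       = 0.851465
Iteration 2:
  f(1.090000) = -0.295726
  f(0.851465) = -0.211318
  x_3 = 0.851465 - (-0.211318)×(0.851465 - 1.090000)/(-0.211318 - (-0.295726))
       = 0.254285
Iteration 3:
  f(0.851465) = -0.211318
  f(0.254285) = 0.526685
  x_4 = 0.254285 - 0.526685×(0.254285 - 0.851465)/(0.526685 - (-0.211318))
       = 0.680470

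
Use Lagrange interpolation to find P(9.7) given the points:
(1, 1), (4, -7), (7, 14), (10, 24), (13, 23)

Lagrange interpolation formula:
P(x) = Σ yᵢ × Lᵢ(x)
where Lᵢ(x) = Π_{j≠i} (x - xⱼ)/(xᵢ - xⱼ)

L_0(9.7) = (9.7 - 4)/(1 - 4) × (9.7 - 7)/(1 - 7) × (9.7 - 10)/(1 - 10) × (9.7 - 13)/(1 - 13) = 0.007838
L_1(9.7) = (9.7 - 1)/(4 - 1) × (9.7 - 7)/(4 - 7) × (9.7 - 10)/(4 - 10) × (9.7 - 13)/(4 - 13) = -0.047850
L_2(9.7) = (9.7 - 1)/(7 - 1) × (9.7 - 4)/(7 - 4) × (9.7 - 10)/(7 - 10) × (9.7 - 13)/(7 - 13) = 0.151525
L_3(9.7) = (9.7 - 1)/(10 - 1) × (9.7 - 4)/(10 - 4) × (9.7 - 7)/(10 - 7) × (9.7 - 13)/(10 - 13) = 0.909150
L_4(9.7) = (9.7 - 1)/(13 - 1) × (9.7 - 4)/(13 - 4) × (9.7 - 7)/(13 - 7) × (9.7 - 10)/(13 - 10) = -0.020663

P(9.7) = 1×L_0(9.7) + (-7)×L_1(9.7) + 14×L_2(9.7) + 24×L_3(9.7) + 23×L_4(9.7)
P(9.7) = 23.808500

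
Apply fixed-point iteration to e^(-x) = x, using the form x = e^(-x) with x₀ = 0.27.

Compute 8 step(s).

Equation: e^(-x) = x
Fixed-point form: x = e^(-x)
x₀ = 0.27

x_1 = g(0.270000) = 0.763379
x_2 = g(0.763379) = 0.466089
x_3 = g(0.466089) = 0.627452
x_4 = g(0.627452) = 0.533951
x_5 = g(0.533951) = 0.586284
x_6 = g(0.586284) = 0.556391
x_7 = g(0.556391) = 0.573274
x_8 = g(0.573274) = 0.563677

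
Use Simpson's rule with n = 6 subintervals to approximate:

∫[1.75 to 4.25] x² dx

f(x) = x²
a = 1.75, b = 4.25, n = 6
h = (b - a)/n = 0.416667

Simpson's rule: (h/3)[f(x₀) + 4f(x₁) + 2f(x₂) + ... + f(xₙ)]

x_0 = 1.7500, f(x_0) = 3.062500, coefficient = 1
x_1 = 2.1667, f(x_1) = 4.694444, coefficient = 4
x_2 = 2.5833, f(x_2) = 6.673611, coefficient = 2
x_3 = 3.0000, f(x_3) = 9.000000, coefficient = 4
x_4 = 3.4167, f(x_4) = 11.673611, coefficient = 2
x_5 = 3.8333, f(x_5) = 14.694444, coefficient = 4
x_6 = 4.2500, f(x_6) = 18.062500, coefficient = 1

I ≈ (0.416667/3) × 171.375000 = 23.802083
Exact value: 23.802083
Error: 0.000000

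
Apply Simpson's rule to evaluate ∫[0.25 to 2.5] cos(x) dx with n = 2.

f(x) = cos(x)
a = 0.25, b = 2.5, n = 2
h = (b - a)/n = 1.125000

Simpson's rule: (h/3)[f(x₀) + 4f(x₁) + 2f(x₂) + ... + f(xₙ)]

x_0 = 0.2500, f(x_0) = 0.968912, coefficient = 1
x_1 = 1.3750, f(x_1) = 0.194548, coefficient = 4
x_2 = 2.5000, f(x_2) = -0.801144, coefficient = 1

I ≈ (1.125000/3) × 0.945960 = 0.354735
Exact value: 0.351068
Error: 0.003667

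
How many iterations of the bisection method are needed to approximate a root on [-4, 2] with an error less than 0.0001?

We need (b-a)/2^n ≤ 0.0001
(2 - (-4))/2^n ≤ 0.0001
6/2^n ≤ 0.0001
2^n ≥ 60000
n ≥ log₂(60000) = 15.87
n ≥ 16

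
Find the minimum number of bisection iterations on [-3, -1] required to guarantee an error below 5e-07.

We need (b-a)/2^n ≤ 5e-07
(-1 - (-3))/2^n ≤ 5e-07
2/2^n ≤ 5e-07
2^n ≥ 4000000
n ≥ log₂(4000000) = 21.93
n ≥ 22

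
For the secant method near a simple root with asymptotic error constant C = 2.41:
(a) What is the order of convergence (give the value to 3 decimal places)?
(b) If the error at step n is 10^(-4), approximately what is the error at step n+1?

(a) Secant method has superlinear convergence with order φ = (1+√5)/2 ≈ 1.618.
    This means |e_{n+1}| ≈ C|e_n|^1.618.

(b) With |e_n| = 10^(-4) and C = 2.41:
    |e_{n+1}| ≈ 2.41 × (10^(-4))^1.618 = 2.41 × 10^(-6.47)

(a) ≈ 1.618 (golden ratio); (b) |e_{n+1}| ≈ 8.126e-07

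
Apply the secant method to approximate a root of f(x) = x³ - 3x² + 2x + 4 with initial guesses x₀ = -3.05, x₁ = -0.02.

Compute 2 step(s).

f(x) = x³ - 3x² + 2x + 4
x₀ = -3.05, x₁ = -0.02

Secant formula: x_{n+1} = x_n - f(x_n)(x_n - x_{n-1})/(f(x_n) - f(x_{n-1}))

Iteration 1:
  f(-3.050000) = -58.380125
  f(-0.020000) = 3.958792
  x_2 = -0.020000 - 3.958792×(-0.020000 - (-3.050000))/(3.958792 - (-58.380125))
       = -0.212418
Iteration 2:
  f(-0.020000) = 3.958792
  f(-0.212418) = 3.430215
  x_3 = -0.212418 - 3.430215×(-0.212418 - (-0.020000))/(3.430215 - 3.958792)
       = -1.461120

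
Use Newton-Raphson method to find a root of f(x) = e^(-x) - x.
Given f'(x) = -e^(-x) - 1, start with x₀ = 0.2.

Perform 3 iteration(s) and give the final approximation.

f(x) = e^(-x) - x
f'(x) = -e^(-x) - 1
x₀ = 0.2

Newton-Raphson formula: x_{n+1} = x_n - f(x_n)/f'(x_n)

Iteration 1:
  f(0.200000) = 0.618731
  f'(0.200000) = -1.818731
  x_1 = 0.200000 - 0.618731/(-1.818731) = 0.540199
Iteration 2:
  f(0.540199) = 0.042433
  f'(0.540199) = -1.582632
  x_2 = 0.540199 - 0.042433/(-1.582632) = 0.567011
Iteration 3:
  f(0.567011) = 0.000208
  f'(0.567011) = -1.567218
  x_3 = 0.567011 - 0.000208/(-1.567218) = 0.567143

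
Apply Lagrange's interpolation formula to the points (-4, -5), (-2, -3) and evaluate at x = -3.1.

Lagrange interpolation formula:
P(x) = Σ yᵢ × Lᵢ(x)
where Lᵢ(x) = Π_{j≠i} (x - xⱼ)/(xᵢ - xⱼ)

L_0(-3.1) = (-3.1 - (-2))/(-4 - (-2)) = 0.550000
L_1(-3.1) = (-3.1 - (-4))/(-2 - (-4)) = 0.450000

P(-3.1) = (-5)×L_0(-3.1) + (-3)×L_1(-3.1)
P(-3.1) = -4.100000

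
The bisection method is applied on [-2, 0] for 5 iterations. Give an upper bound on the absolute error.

Bisection error bound: |error| ≤ (b-a)/2^n
|error| ≤ (0 - (-2))/2^5 = 2/2^5
|error| ≤ 0.0625000000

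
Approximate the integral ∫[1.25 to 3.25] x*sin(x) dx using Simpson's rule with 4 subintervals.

f(x) = x*sin(x)
a = 1.25, b = 3.25, n = 4
h = (b - a)/n = 0.500000

Simpson's rule: (h/3)[f(x₀) + 4f(x₁) + 2f(x₂) + ... + f(xₙ)]

x_0 = 1.2500, f(x_0) = 1.186231, coefficient = 1
x_1 = 1.7500, f(x_1) = 1.721975, coefficient = 4
x_2 = 2.2500, f(x_2) = 1.750665, coefficient = 2
x_3 = 2.7500, f(x_3) = 1.049568, coefficient = 4
x_4 = 3.2500, f(x_4) = -0.351634, coefficient = 1

I ≈ (0.500000/3) × 15.422099 = 2.570350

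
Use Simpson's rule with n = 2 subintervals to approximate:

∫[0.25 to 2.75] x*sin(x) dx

f(x) = x*sin(x)
a = 0.25, b = 2.75, n = 2
h = (b - a)/n = 1.250000

Simpson's rule: (h/3)[f(x₀) + 4f(x₁) + 2f(x₂) + ... + f(xₙ)]

x_0 = 0.2500, f(x_0) = 0.061851, coefficient = 1
x_1 = 1.5000, f(x_1) = 1.496242, coefficient = 4
x_2 = 2.7500, f(x_2) = 1.049568, coefficient = 1

I ≈ (1.250000/3) × 7.096389 = 2.956829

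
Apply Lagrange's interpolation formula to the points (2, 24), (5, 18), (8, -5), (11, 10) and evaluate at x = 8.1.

Lagrange interpolation formula:
P(x) = Σ yᵢ × Lᵢ(x)
where Lᵢ(x) = Π_{j≠i} (x - xⱼ)/(xᵢ - xⱼ)

L_0(8.1) = (8.1 - 5)/(2 - 5) × (8.1 - 8)/(2 - 8) × (8.1 - 11)/(2 - 11) = 0.005549
L_1(8.1) = (8.1 - 2)/(5 - 2) × (8.1 - 8)/(5 - 8) × (8.1 - 11)/(5 - 11) = -0.032759
L_2(8.1) = (8.1 - 2)/(8 - 2) × (8.1 - 5)/(8 - 5) × (8.1 - 11)/(8 - 11) = 1.015537
L_3(8.1) = (8.1 - 2)/(11 - 2) × (8.1 - 5)/(11 - 5) × (8.1 - 8)/(11 - 8) = 0.011673

P(8.1) = 24×L_0(8.1) + 18×L_1(8.1) + (-5)×L_2(8.1) + 10×L_3(8.1)
P(8.1) = -5.417438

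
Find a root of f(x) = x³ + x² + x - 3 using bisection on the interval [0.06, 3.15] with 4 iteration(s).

f(x) = x³ + x² + x - 3
Initial interval: [0.06, 3.15]

Iteration 1:
  c_1 = (0.060000 + 3.150000)/2 = 1.605000
  f(c_1) = f(1.605000) = 5.315545
  f(a) × f(c) < 0, new interval: [0.060000, 1.605000]
Iteration 2:
  c_2 = (0.060000 + 1.605000)/2 = 0.832500
  f(c_2) = f(0.832500) = -0.897474
  f(a) × f(c) ≥ 0, new interval: [0.832500, 1.605000]
Iteration 3:
  c_3 = (0.832500 + 1.605000)/2 = 1.218750
  f(c_3) = f(1.218750) = 1.514374
  f(a) × f(c) < 0, new interval: [0.832500, 1.218750]
Iteration 4:
  c_4 = (0.832500 + 1.218750)/2 = 1.025625
  f(c_4) = f(1.025625) = 0.156393
  f(a) × f(c) < 0, new interval: [0.832500, 1.025625]

After 4 iteration(s), the approximation is c_4 = 1.025625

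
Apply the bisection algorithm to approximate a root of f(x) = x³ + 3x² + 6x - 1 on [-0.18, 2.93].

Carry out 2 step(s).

f(x) = x³ + 3x² + 6x - 1
Initial interval: [-0.18, 2.93]

Iteration 1:
  c_1 = (-0.180000 + 2.930000)/2 = 1.375000
  f(c_1) = f(1.375000) = 15.521484
  f(a) × f(c) < 0, new interval: [-0.180000, 1.375000]
Iteration 2:
  c_2 = (-0.180000 + 1.375000)/2 = 0.597500
  f(c_2) = f(0.597500) = 3.869330
  f(a) × f(c) < 0, new interval: [-0.180000, 0.597500]

After 2 iteration(s), the approximation is c_2 = 0.597500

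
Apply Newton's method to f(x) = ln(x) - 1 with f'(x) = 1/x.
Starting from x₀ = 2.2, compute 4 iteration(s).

f(x) = ln(x) - 1
f'(x) = 1/x
x₀ = 2.2

Newton-Raphson formula: x_{n+1} = x_n - f(x_n)/f'(x_n)

Iteration 1:
  f(2.200000) = -0.211543
  f'(2.200000) = 0.454545
  x_1 = 2.200000 - (-0.211543)/0.454545 = 2.665394
Iteration 2:
  f(2.665394) = -0.019648
  f'(2.665394) = 0.375179
  x_2 = 2.665394 - (-0.019648)/0.375179 = 2.717764
Iteration 3:
  f(2.717764) = -0.000191
  f'(2.717764) = 0.367950
  x_3 = 2.717764 - (-0.000191)/0.367950 = 2.718282
Iteration 4:
  f(2.718282) = 0.000000
  f'(2.718282) = 0.367879
  x_4 = 2.718282 - 0.000000/0.367879 = 2.718282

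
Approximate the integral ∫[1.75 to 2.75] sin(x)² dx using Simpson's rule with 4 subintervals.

f(x) = sin(x)²
a = 1.75, b = 2.75, n = 4
h = (b - a)/n = 0.250000

Simpson's rule: (h/3)[f(x₀) + 4f(x₁) + 2f(x₂) + ... + f(xₙ)]

x_0 = 1.7500, f(x_0) = 0.968228, coefficient = 1
x_1 = 2.0000, f(x_1) = 0.826822, coefficient = 4
x_2 = 2.2500, f(x_2) = 0.605398, coefficient = 2
x_3 = 2.5000, f(x_3) = 0.358169, coefficient = 4
x_4 = 2.7500, f(x_4) = 0.145665, coefficient = 1

I ≈ (0.250000/3) × 7.064652 = 0.588721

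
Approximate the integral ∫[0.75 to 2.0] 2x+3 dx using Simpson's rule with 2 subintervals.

f(x) = 2x+3
a = 0.75, b = 2.0, n = 2
h = (b - a)/n = 0.625000

Simpson's rule: (h/3)[f(x₀) + 4f(x₁) + 2f(x₂) + ... + f(xₙ)]

x_0 = 0.7500, f(x_0) = 4.500000, coefficient = 1
x_1 = 1.3750, f(x_1) = 5.750000, coefficient = 4
x_2 = 2.0000, f(x_2) = 7.000000, coefficient = 1

I ≈ (0.625000/3) × 34.500000 = 7.187500
Exact value: 7.187500
Error: 0.000000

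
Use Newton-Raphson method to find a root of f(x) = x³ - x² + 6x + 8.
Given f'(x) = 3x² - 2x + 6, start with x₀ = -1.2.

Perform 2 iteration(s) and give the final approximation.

f(x) = x³ - x² + 6x + 8
f'(x) = 3x² - 2x + 6
x₀ = -1.2

Newton-Raphson formula: x_{n+1} = x_n - f(x_n)/f'(x_n)

Iteration 1:
  f(-1.200000) = -2.368000
  f'(-1.200000) = 12.720000
  x_1 = -1.200000 - (-2.368000)/12.720000 = -1.013836
Iteration 2:
  f(-1.013836) = -0.152970
  f'(-1.013836) = 11.111266
  x_2 = -1.013836 - (-0.152970)/11.111266 = -1.000069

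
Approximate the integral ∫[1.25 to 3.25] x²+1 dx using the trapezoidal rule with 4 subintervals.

f(x) = x²+1
a = 1.25, b = 3.25, n = 4
h = (b - a)/n = 0.500000

Trapezoidal rule: (h/2)[f(x₀) + 2f(x₁) + 2f(x₂) + ... + f(xₙ)]

x_0 = 1.2500, f(x_0) = 2.562500, coefficient = 1
x_1 = 1.7500, f(x_1) = 4.062500, coefficient = 2
x_2 = 2.2500, f(x_2) = 6.062500, coefficient = 2
x_3 = 2.7500, f(x_3) = 8.562500, coefficient = 2
x_4 = 3.2500, f(x_4) = 11.562500, coefficient = 1

I ≈ (0.500000/2) × 51.500000 = 12.875000
Exact value: 12.791667
Error: 0.083333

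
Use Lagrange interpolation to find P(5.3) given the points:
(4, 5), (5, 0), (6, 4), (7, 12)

Lagrange interpolation formula:
P(x) = Σ yᵢ × Lᵢ(x)
where Lᵢ(x) = Π_{j≠i} (x - xⱼ)/(xᵢ - xⱼ)

L_0(5.3) = (5.3 - 5)/(4 - 5) × (5.3 - 6)/(4 - 6) × (5.3 - 7)/(4 - 7) = -0.059500
L_1(5.3) = (5.3 - 4)/(5 - 4) × (5.3 - 6)/(5 - 6) × (5.3 - 7)/(5 - 7) = 0.773500
L_2(5.3) = (5.3 - 4)/(6 - 4) × (5.3 - 5)/(6 - 5) × (5.3 - 7)/(6 - 7) = 0.331500
L_3(5.3) = (5.3 - 4)/(7 - 4) × (5.3 - 5)/(7 - 5) × (5.3 - 6)/(7 - 6) = -0.045500

P(5.3) = 5×L_0(5.3) + 0×L_1(5.3) + 4×L_2(5.3) + 12×L_3(5.3)
P(5.3) = 0.482500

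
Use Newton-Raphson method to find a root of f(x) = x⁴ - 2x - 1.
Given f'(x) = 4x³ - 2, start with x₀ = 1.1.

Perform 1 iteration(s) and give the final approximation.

f(x) = x⁴ - 2x - 1
f'(x) = 4x³ - 2
x₀ = 1.1

Newton-Raphson formula: x_{n+1} = x_n - f(x_n)/f'(x_n)

Iteration 1:
  f(1.100000) = -1.735900
  f'(1.100000) = 3.324000
  x_1 = 1.100000 - (-1.735900)/3.324000 = 1.622232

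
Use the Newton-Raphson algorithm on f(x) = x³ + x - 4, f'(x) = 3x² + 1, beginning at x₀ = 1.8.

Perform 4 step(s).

f(x) = x³ + x - 4
f'(x) = 3x² + 1
x₀ = 1.8

Newton-Raphson formula: x_{n+1} = x_n - f(x_n)/f'(x_n)

Iteration 1:
  f(1.800000) = 3.632000
  f'(1.800000) = 10.720000
  x_1 = 1.800000 - 3.632000/10.720000 = 1.461194
Iteration 2:
  f(1.461194) = 0.580972
  f'(1.461194) = 7.405264
  x_2 = 1.461194 - 0.580972/7.405264 = 1.382740
Iteration 3:
  f(1.382740) = 0.026498
  f'(1.382740) = 6.735911
  x_3 = 1.382740 - 0.026498/6.735911 = 1.378806
Iteration 4:
  f(1.378806) = 0.000064
  f'(1.378806) = 6.703320
  x_4 = 1.378806 - 0.000064/6.703320 = 1.378797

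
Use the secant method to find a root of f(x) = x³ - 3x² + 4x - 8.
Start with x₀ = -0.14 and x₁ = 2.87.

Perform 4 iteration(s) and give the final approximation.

f(x) = x³ - 3x² + 4x - 8
x₀ = -0.14, x₁ = 2.87

Secant formula: x_{n+1} = x_n - f(x_n)(x_n - x_{n-1})/(f(x_n) - f(x_{n-1}))

Iteration 1:
  f(-0.140000) = -8.621544
  f(2.870000) = 2.409203
  x_2 = 2.870000 - 2.409203×(2.870000 - (-0.140000))/(2.409203 - (-8.621544))
       = 2.212592
Iteration 2:
  f(2.870000) = 2.409203
  f(2.212592) = -3.004438
  x_3 = 2.212592 - (-3.004438)×(2.212592 - 2.870000)/(-3.004438 - 2.409203)
       = 2.577437
Iteration 3:
  f(2.212592) = -3.004438
  f(2.577437) = -0.497412
  x_4 = 2.577437 - (-0.497412)×(2.577437 - 2.212592)/(-0.497412 - (-3.004438))
       = 2.649825
Iteration 4:
  f(2.577437) = -0.497412
  f(2.649825) = 0.140523
  x_5 = 2.649825 - 0.140523×(2.649825 - 2.577437)/(0.140523 - (-0.497412))
       = 2.633880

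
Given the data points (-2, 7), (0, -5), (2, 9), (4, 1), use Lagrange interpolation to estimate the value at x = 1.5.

Lagrange interpolation formula:
P(x) = Σ yᵢ × Lᵢ(x)
where Lᵢ(x) = Π_{j≠i} (x - xⱼ)/(xᵢ - xⱼ)

L_0(1.5) = (1.5 - 0)/(-2 - 0) × (1.5 - 2)/(-2 - 2) × (1.5 - 4)/(-2 - 4) = -0.039062
L_1(1.5) = (1.5 - (-2))/(0 - (-2)) × (1.5 - 2)/(0 - 2) × (1.5 - 4)/(0 - 4) = 0.273438
L_2(1.5) = (1.5 - (-2))/(2 - (-2)) × (1.5 - 0)/(2 - 0) × (1.5 - 4)/(2 - 4) = 0.820312
L_3(1.5) = (1.5 - (-2))/(4 - (-2)) × (1.5 - 0)/(4 - 0) × (1.5 - 2)/(4 - 2) = -0.054688

P(1.5) = 7×L_0(1.5) + (-5)×L_1(1.5) + 9×L_2(1.5) + 1×L_3(1.5)
P(1.5) = 5.687500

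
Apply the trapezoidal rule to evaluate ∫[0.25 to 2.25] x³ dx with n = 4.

f(x) = x³
a = 0.25, b = 2.25, n = 4
h = (b - a)/n = 0.500000

Trapezoidal rule: (h/2)[f(x₀) + 2f(x₁) + 2f(x₂) + ... + f(xₙ)]

x_0 = 0.2500, f(x_0) = 0.015625, coefficient = 1
x_1 = 0.7500, f(x_1) = 0.421875, coefficient = 2
x_2 = 1.2500, f(x_2) = 1.953125, coefficient = 2
x_3 = 1.7500, f(x_3) = 5.359375, coefficient = 2
x_4 = 2.2500, f(x_4) = 11.390625, coefficient = 1

I ≈ (0.500000/2) × 26.875000 = 6.718750
Exact value: 6.406250
Error: 0.312500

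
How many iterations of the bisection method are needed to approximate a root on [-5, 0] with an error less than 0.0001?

We need (b-a)/2^n ≤ 0.0001
(0 - (-5))/2^n ≤ 0.0001
5/2^n ≤ 0.0001
2^n ≥ 50000
n ≥ log₂(50000) = 15.61
n ≥ 16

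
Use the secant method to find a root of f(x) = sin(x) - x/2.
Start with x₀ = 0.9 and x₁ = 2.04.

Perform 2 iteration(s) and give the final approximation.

f(x) = sin(x) - x/2
x₀ = 0.9, x₁ = 2.04

Secant formula: x_{n+1} = x_n - f(x_n)(x_n - x_{n-1})/(f(x_n) - f(x_{n-1}))

Iteration 1:
  f(0.900000) = 0.333327
  f(2.040000) = -0.128071
  x_2 = 2.040000 - (-0.128071)×(2.040000 - 0.900000)/(-0.128071 - 0.333327)
       = 1.723568
Iteration 2:
  f(2.040000) = -0.128071
  f(1.723568) = 0.126569
  x_3 = 1.723568 - 0.126569×(1.723568 - 2.040000)/(0.126569 - (-0.128071))
       = 1.880851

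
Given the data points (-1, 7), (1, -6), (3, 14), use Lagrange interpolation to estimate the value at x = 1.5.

Lagrange interpolation formula:
P(x) = Σ yᵢ × Lᵢ(x)
where Lᵢ(x) = Π_{j≠i} (x - xⱼ)/(xᵢ - xⱼ)

L_0(1.5) = (1.5 - 1)/(-1 - 1) × (1.5 - 3)/(-1 - 3) = -0.093750
L_1(1.5) = (1.5 - (-1))/(1 - (-1)) × (1.5 - 3)/(1 - 3) = 0.937500
L_2(1.5) = (1.5 - (-1))/(3 - (-1)) × (1.5 - 1)/(3 - 1) = 0.156250

P(1.5) = 7×L_0(1.5) + (-6)×L_1(1.5) + 14×L_2(1.5)
P(1.5) = -4.093750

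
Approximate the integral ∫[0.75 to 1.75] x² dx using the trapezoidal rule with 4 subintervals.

f(x) = x²
a = 0.75, b = 1.75, n = 4
h = (b - a)/n = 0.250000

Trapezoidal rule: (h/2)[f(x₀) + 2f(x₁) + 2f(x₂) + ... + f(xₙ)]

x_0 = 0.7500, f(x_0) = 0.562500, coefficient = 1
x_1 = 1.0000, f(x_1) = 1.000000, coefficient = 2
x_2 = 1.2500, f(x_2) = 1.562500, coefficient = 2
x_3 = 1.5000, f(x_3) = 2.250000, coefficient = 2
x_4 = 1.7500, f(x_4) = 3.062500, coefficient = 1

I ≈ (0.250000/2) × 13.250000 = 1.656250
Exact value: 1.645833
Error: 0.010417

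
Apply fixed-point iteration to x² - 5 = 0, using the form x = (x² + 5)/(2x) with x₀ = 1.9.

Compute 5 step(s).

Equation: x² - 5 = 0
Fixed-point form: x = (x² + 5)/(2x)
x₀ = 1.9

x_1 = g(1.900000) = 2.265789
x_2 = g(2.265789) = 2.236263
x_3 = g(2.236263) = 2.236068
x_4 = g(2.236068) = 2.236068
x_5 = g(2.236068) = 2.236068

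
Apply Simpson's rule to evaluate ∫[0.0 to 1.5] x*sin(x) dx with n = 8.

f(x) = x*sin(x)
a = 0.0, b = 1.5, n = 8
h = (b - a)/n = 0.187500

Simpson's rule: (h/3)[f(x₀) + 4f(x₁) + 2f(x₂) + ... + f(xₙ)]

x_0 = 0.0000, f(x_0) = 0.000000, coefficient = 1
x_1 = 0.1875, f(x_1) = 0.034951, coefficient = 4
x_2 = 0.3750, f(x_2) = 0.137352, coefficient = 2
x_3 = 0.5625, f(x_3) = 0.299983, coefficient = 4
x_4 = 0.7500, f(x_4) = 0.511229, coefficient = 2
x_5 = 0.9375, f(x_5) = 0.755701, coefficient = 4
x_6 = 1.1250, f(x_6) = 1.015051, coefficient = 2
x_7 = 1.3125, f(x_7) = 1.268960, coefficient = 4
x_8 = 1.5000, f(x_8) = 1.496242, coefficient = 1

I ≈ (0.187500/3) × 14.261884 = 0.891368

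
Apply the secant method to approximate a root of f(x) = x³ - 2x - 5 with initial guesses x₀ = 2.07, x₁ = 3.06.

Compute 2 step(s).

f(x) = x³ - 2x - 5
x₀ = 2.07, x₁ = 3.06

Secant formula: x_{n+1} = x_n - f(x_n)(x_n - x_{n-1})/(f(x_n) - f(x_{n-1}))

Iteration 1:
  f(2.070000) = -0.270257
  f(3.060000) = 17.532616
  x_2 = 3.060000 - 17.532616×(3.060000 - 2.070000)/(17.532616 - (-0.270257))
       = 2.085029
Iteration 2:
  f(3.060000) = 17.532616
  f(2.085029) = -0.105719
  x_3 = 2.085029 - (-0.105719)×(2.085029 - 3.060000)/(-0.105719 - 17.532616)
       = 2.090872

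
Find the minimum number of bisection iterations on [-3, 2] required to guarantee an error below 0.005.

We need (b-a)/2^n ≤ 0.005
(2 - (-3))/2^n ≤ 0.005
5/2^n ≤ 0.005
2^n ≥ 1000
n ≥ log₂(1000) = 9.97
n ≥ 10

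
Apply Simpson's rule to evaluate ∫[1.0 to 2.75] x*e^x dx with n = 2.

f(x) = x*e^x
a = 1.0, b = 2.75, n = 2
h = (b - a)/n = 0.875000

Simpson's rule: (h/3)[f(x₀) + 4f(x₁) + 2f(x₂) + ... + f(xₙ)]

x_0 = 1.0000, f(x_0) = 2.718282, coefficient = 1
x_1 = 1.8750, f(x_1) = 12.226536, coefficient = 4
x_2 = 2.7500, f(x_2) = 43.017238, coefficient = 1

I ≈ (0.875000/3) × 94.641663 = 27.603818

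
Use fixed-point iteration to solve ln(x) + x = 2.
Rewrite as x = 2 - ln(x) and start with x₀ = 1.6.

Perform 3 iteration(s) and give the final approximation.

Equation: ln(x) + x = 2
Fixed-point form: x = 2 - ln(x)
x₀ = 1.6

x_1 = g(1.600000) = 1.529996
x_2 = g(1.529996) = 1.574735
x_3 = g(1.574735) = 1.545913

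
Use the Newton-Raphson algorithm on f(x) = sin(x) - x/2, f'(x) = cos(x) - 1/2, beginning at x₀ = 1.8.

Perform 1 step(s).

f(x) = sin(x) - x/2
f'(x) = cos(x) - 1/2
x₀ = 1.8

Newton-Raphson formula: x_{n+1} = x_n - f(x_n)/f'(x_n)

Iteration 1:
  f(1.800000) = 0.073848
  f'(1.800000) = -0.727202
  x_1 = 1.800000 - 0.073848/(-0.727202) = 1.901550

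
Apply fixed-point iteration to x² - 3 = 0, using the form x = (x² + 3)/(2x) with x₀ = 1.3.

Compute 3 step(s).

Equation: x² - 3 = 0
Fixed-point form: x = (x² + 3)/(2x)
x₀ = 1.3

x_1 = g(1.300000) = 1.803846
x_2 = g(1.803846) = 1.733480
x_3 = g(1.733480) = 1.732051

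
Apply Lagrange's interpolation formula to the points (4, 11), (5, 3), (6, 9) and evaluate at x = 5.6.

Lagrange interpolation formula:
P(x) = Σ yᵢ × Lᵢ(x)
where Lᵢ(x) = Π_{j≠i} (x - xⱼ)/(xᵢ - xⱼ)

L_0(5.6) = (5.6 - 5)/(4 - 5) × (5.6 - 6)/(4 - 6) = -0.120000
L_1(5.6) = (5.6 - 4)/(5 - 4) × (5.6 - 6)/(5 - 6) = 0.640000
L_2(5.6) = (5.6 - 4)/(6 - 4) × (5.6 - 5)/(6 - 5) = 0.480000

P(5.6) = 11×L_0(5.6) + 3×L_1(5.6) + 9×L_2(5.6)
P(5.6) = 4.920000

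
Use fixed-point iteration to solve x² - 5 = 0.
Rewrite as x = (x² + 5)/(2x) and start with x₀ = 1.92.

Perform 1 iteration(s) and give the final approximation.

Equation: x² - 5 = 0
Fixed-point form: x = (x² + 5)/(2x)
x₀ = 1.92

x_1 = g(1.920000) = 2.262083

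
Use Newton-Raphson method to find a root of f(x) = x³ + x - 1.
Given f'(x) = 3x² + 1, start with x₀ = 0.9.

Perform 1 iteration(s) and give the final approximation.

f(x) = x³ + x - 1
f'(x) = 3x² + 1
x₀ = 0.9

Newton-Raphson formula: x_{n+1} = x_n - f(x_n)/f'(x_n)

Iteration 1:
  f(0.900000) = 0.629000
  f'(0.900000) = 3.430000
  x_1 = 0.900000 - 0.629000/3.430000 = 0.716618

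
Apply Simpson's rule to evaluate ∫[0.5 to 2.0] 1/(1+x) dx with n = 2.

f(x) = 1/(1+x)
a = 0.5, b = 2.0, n = 2
h = (b - a)/n = 0.750000

Simpson's rule: (h/3)[f(x₀) + 4f(x₁) + 2f(x₂) + ... + f(xₙ)]

x_0 = 0.5000, f(x_0) = 0.666667, coefficient = 1
x_1 = 1.2500, f(x_1) = 0.444444, coefficient = 4
x_2 = 2.0000, f(x_2) = 0.333333, coefficient = 1

I ≈ (0.750000/3) × 2.777778 = 0.694444
Exact value: 0.693147
Error: 0.001297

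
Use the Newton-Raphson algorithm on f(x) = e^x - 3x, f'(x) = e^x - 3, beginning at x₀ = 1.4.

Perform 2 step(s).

f(x) = e^x - 3x
f'(x) = e^x - 3
x₀ = 1.4

Newton-Raphson formula: x_{n+1} = x_n - f(x_n)/f'(x_n)

Iteration 1:
  f(1.400000) = -0.144800
  f'(1.400000) = 1.055200
  x_1 = 1.400000 - (-0.144800)/1.055200 = 1.537225
Iteration 2:
  f(1.537225) = 0.039989
  f'(1.537225) = 1.651665
  x_2 = 1.537225 - 0.039989/1.651665 = 1.513014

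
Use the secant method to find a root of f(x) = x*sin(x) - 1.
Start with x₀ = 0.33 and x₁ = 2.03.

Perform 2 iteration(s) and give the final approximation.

f(x) = x*sin(x) - 1
x₀ = 0.33, x₁ = 2.03

Secant formula: x_{n+1} = x_n - f(x_n)(x_n - x_{n-1})/(f(x_n) - f(x_{n-1}))

Iteration 1:
  f(0.330000) = -0.893066
  f(2.030000) = 0.819704
  x_2 = 2.030000 - 0.819704×(2.030000 - 0.330000)/(0.819704 - (-0.893066))
       = 1.216408
Iteration 2:
  f(2.030000) = 0.819704
  f(1.216408) = 0.140819
  x_3 = 1.216408 - 0.140819×(1.216408 - 2.030000)/(0.140819 - 0.819704)
       = 1.047647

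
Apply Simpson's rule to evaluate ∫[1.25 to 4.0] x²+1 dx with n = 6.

f(x) = x²+1
a = 1.25, b = 4.0, n = 6
h = (b - a)/n = 0.458333

Simpson's rule: (h/3)[f(x₀) + 4f(x₁) + 2f(x₂) + ... + f(xₙ)]

x_0 = 1.2500, f(x_0) = 2.562500, coefficient = 1
x_1 = 1.7083, f(x_1) = 3.918403, coefficient = 4
x_2 = 2.1667, f(x_2) = 5.694444, coefficient = 2
x_3 = 2.6250, f(x_3) = 7.890625, coefficient = 4
x_4 = 3.0833, f(x_4) = 10.506944, coefficient = 2
x_5 = 3.5417, f(x_5) = 13.543403, coefficient = 4
x_6 = 4.0000, f(x_6) = 17.000000, coefficient = 1

I ≈ (0.458333/3) × 153.375000 = 23.432292
Exact value: 23.432292
Error: 0.000000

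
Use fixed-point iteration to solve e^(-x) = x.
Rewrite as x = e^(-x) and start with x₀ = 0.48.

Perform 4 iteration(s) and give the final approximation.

Equation: e^(-x) = x
Fixed-point form: x = e^(-x)
x₀ = 0.48

x_1 = g(0.480000) = 0.618783
x_2 = g(0.618783) = 0.538599
x_3 = g(0.538599) = 0.583565
x_4 = g(0.583565) = 0.557906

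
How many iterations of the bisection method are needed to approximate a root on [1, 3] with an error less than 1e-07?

We need (b-a)/2^n ≤ 1e-07
(3 - 1)/2^n ≤ 1e-07
2/2^n ≤ 1e-07
2^n ≥ 20000000
n ≥ log₂(20000000) = 24.25
n ≥ 25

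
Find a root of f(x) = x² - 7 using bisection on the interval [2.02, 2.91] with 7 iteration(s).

f(x) = x² - 7
Initial interval: [2.02, 2.91]

Iteration 1:
  c_1 = (2.020000 + 2.910000)/2 = 2.465000
  f(c_1) = f(2.465000) = -0.923775
  f(a) × f(c) ≥ 0, new interval: [2.465000, 2.910000]
Iteration 2:
  c_2 = (2.465000 + 2.910000)/2 = 2.687500
  f(c_2) = f(2.687500) = 0.222656
  f(a) × f(c) < 0, new interval: [2.465000, 2.687500]
Iteration 3:
  c_3 = (2.465000 + 2.687500)/2 = 2.576250
  f(c_3) = f(2.576250) = -0.362936
  f(a) × f(c) ≥ 0, new interval: [2.576250, 2.687500]
Iteration 4:
  c_4 = (2.576250 + 2.687500)/2 = 2.631875
  f(c_4) = f(2.631875) = -0.073234
  f(a) × f(c) ≥ 0, new interval: [2.631875, 2.687500]
Iteration 5:
  c_5 = (2.631875 + 2.687500)/2 = 2.659687
  f(c_5) = f(2.659687) = 0.073938
  f(a) × f(c) < 0, new interval: [2.631875, 2.659687]
Iteration 6:
  c_6 = (2.631875 + 2.659687)/2 = 2.645781
  f(c_6) = f(2.645781) = 0.000158
  f(a) × f(c) < 0, new interval: [2.631875, 2.645781]
Iteration 7:
  c_7 = (2.631875 + 2.645781)/2 = 2.638828
  f(c_7) = f(2.638828) = -0.036586
  f(a) × f(c) ≥ 0, new interval: [2.638828, 2.645781]

After 7 iteration(s), the approximation is c_7 = 2.638828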